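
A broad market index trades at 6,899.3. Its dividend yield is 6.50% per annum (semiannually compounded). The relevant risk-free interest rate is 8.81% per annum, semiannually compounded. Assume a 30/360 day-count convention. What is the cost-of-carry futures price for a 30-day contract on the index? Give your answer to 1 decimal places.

F = S · (1+r/2)^(2T) / (1+q/2)^(2T)
= 6899.3 × 1.007210 / 1.005345 = 6899.3 × 1.001855
F = 6,912.1

6,912.1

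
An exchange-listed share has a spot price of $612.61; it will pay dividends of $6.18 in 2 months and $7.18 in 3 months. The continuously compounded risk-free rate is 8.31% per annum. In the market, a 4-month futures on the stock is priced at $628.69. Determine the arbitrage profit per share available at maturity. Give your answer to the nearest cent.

PV(dividends) I = 6.18·e^(−0.0831·2/12) + 7.18·e^(−0.0831·3/12) = 13.1274
Fair futures F* = (S − I)·e^(rT) = (612.61 − 13.1274)·e^0.027700 = 599.4826 × 1.028087 = 616.3203
Market $628.69 > fair 616.3203: forward overpriced → cash-and-carry (borrow at r, buy the stock and collect the dividends, short the forward).
Profit at T = |F_mkt − F*| = |628.69 − 616.3203| = $12.37 per share

$12.37 per share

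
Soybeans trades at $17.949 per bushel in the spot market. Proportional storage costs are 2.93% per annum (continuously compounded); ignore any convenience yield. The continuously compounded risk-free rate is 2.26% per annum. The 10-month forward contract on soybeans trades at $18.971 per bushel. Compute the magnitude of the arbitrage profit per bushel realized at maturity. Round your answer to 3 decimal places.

Fair forward: F* = S·e^(carry·T), with carry = (r + u) = 0.0226 + 0.0293 = 0.0519
F* = 17.949 · e^(0.0519 × 10/12) = 17.949 · e^0.043250 = 17.949 × 1.044199 = $18.7423
Market $18.971 > fair $18.7423: forward overpriced → cash-and-carry (buy spot, short the forward).
At maturity, profit = |F_mkt − F*| = |18.971 − 18.7423| = $0.229 per bushel

$0.229 per bushel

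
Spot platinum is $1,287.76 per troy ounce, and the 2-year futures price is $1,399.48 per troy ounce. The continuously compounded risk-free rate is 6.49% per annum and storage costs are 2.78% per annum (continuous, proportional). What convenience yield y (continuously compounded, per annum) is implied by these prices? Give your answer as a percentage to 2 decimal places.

F = S·e^((r+u−y)T) ⇒ (r+u−y) = ln(F/S)/T
ln(1399.48/1287.76) = 0.083196; /T ⇒ 0.041598
y = r + u − ln(F/S)/T = 0.0649 + 0.0278 − 0.041598 = 0.051102
y = 5.11%

5.11%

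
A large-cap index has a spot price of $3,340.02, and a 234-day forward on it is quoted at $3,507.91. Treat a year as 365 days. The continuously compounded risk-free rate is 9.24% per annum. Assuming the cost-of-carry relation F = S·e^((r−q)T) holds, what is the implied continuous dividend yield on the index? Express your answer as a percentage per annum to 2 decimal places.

From F = S·e^((r−q)T): (r − q) = ln(F/S)/T
ln(3507.91/3340.02) = ln(1.050266) = 0.049043
(r − q) = 0.049043 / (234/365) = 0.076499
q = r − ln(F/S)/T = 0.0924 − 0.076499 = 0.015901
q = 1.59%

1.59%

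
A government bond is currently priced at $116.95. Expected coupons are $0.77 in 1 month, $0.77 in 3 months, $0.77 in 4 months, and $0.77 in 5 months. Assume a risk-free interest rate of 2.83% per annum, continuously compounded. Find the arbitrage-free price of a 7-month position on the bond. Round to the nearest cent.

$115.79

PV(coupons) I = 0.77·e^(−0.0283·1/12) + 0.77·e^(−0.0283·3/12) + 0.77·e^(−0.0283·4/12) + 0.77·e^(−0.0283·5/12)
I = 0.7682 + 0.7646 + 0.7628 + 0.7610 = 3.0566
F = (S − I)·e^(rT) = (116.95 − 3.0566) · e^(0.0283·7/12)
= 113.8934 · e^0.016508 = 113.8934 × 1.016645 = $115.79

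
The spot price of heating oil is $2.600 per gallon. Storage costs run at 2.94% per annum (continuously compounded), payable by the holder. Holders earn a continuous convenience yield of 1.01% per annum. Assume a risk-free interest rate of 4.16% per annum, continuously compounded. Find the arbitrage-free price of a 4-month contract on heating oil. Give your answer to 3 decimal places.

Net carry = r + u − y = 0.0416 + 0.0294 − 0.0101 = 0.0609
F = S·e^((r+u−y)T) = 2.600 · e^(0.0609 × 4/12) = 2.600 · e^0.020300
= 2.600 × 1.020507 = $2.653 per gallon

$2.653 per gallon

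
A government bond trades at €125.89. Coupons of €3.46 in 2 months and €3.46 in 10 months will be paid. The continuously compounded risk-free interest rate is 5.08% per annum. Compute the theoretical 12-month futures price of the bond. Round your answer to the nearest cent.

PV(coupons) I = 3.46·e^(−0.0508·2/12) + 3.46·e^(−0.0508·10/12)
I = 3.4308 + 3.3166 = 6.7474
F = (S − I)·e^(rT) = (125.89 − 6.7474) · e^(0.0508·12/12)
= 119.1426 · e^0.050800 = 119.1426 × 1.052112 = €125.35

€125.35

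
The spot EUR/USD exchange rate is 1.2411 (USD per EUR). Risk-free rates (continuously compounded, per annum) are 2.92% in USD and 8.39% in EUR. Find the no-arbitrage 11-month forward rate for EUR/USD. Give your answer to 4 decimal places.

1.1804

F = S·e^((r_USD − r_EUR)T) = 1.2411 · e^((0.0292 − 0.0839) × 11/12)
= 1.2411 · e^-0.050142 = 1.2411 × 0.951094
F = 1.1804 USD per EUR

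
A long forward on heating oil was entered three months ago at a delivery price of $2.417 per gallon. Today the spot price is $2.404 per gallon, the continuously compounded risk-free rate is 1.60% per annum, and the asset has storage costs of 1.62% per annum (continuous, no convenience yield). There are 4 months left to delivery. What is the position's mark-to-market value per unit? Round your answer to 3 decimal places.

Current fair forward for the remaining 4 months: F = S·e^((r + u)·T), (r + u) = 0.0160 + 0.0162 = 0.0322
F = 2.404 · e^(0.0322 × 4/12) = 2.404 × 1.010791 = 2.4299
Value of long forward = (F − K)·e^(−rT) = (2.4299 − 2.417) · e^(−0.0160·4/12)
= 0.0129 × 0.994681 = 0.013

$0.013 per gallon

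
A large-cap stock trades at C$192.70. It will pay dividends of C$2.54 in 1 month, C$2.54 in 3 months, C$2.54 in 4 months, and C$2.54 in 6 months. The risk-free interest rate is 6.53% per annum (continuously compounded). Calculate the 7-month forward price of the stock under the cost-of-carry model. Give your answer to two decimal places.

C$189.83

PV(dividends) I = 2.54·e^(−0.0653·1/12) + 2.54·e^(−0.0653·3/12) + 2.54·e^(−0.0653·4/12) + 2.54·e^(−0.0653·6/12)
I = 2.5262 + 2.4989 + 2.4853 + 2.4584 = 9.9688
F = (S − I)·e^(rT) = (192.70 − 9.9688) · e^(0.0653·7/12)
= 182.7312 · e^0.038092 = 182.7312 × 1.038827 = C$189.83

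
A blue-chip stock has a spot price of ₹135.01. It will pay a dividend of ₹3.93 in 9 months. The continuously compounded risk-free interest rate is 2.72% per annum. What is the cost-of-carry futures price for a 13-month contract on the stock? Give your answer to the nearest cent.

₹135.08

PV(dividends) I = 3.93·e^(−0.0272·9/12)
I = 3.8506
F = (S − I)·e^(rT) = (135.01 − 3.8506) · e^(0.0272·13/12)
= 131.1594 · e^0.029467 = 131.1594 × 1.029905 = ₹135.08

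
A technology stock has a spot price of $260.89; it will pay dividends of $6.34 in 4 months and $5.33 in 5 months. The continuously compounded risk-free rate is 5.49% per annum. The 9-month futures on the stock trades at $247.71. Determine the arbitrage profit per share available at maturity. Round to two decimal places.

$12.23 per share

PV(dividends) I = 6.34·e^(−0.0549·4/12) + 5.33·e^(−0.0549·5/12) = 11.4345
Fair futures F* = (S − I)·e^(rT) = (260.89 − 11.4345)·e^0.041175 = 249.4555 × 1.042034 = 259.9411
Market $247.71 < fair 259.9411: forward underpriced → reverse cash-and-carry (short the stock, invest proceeds at r, pay the dividends, go long the forward).
Profit at T = |F_mkt − F*| = |247.71 − 259.9411| = $12.23 per share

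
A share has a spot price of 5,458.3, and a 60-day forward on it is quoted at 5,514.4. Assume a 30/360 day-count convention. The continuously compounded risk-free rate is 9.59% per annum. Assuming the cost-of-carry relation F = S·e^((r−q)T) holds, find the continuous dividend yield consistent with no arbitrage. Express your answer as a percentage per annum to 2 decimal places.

From F = S·e^((r−q)T): (r − q) = ln(F/S)/T
ln(5514.4/5458.3) = ln(1.010278) = 0.010226
(r − q) = 0.010226 / (60/360) = 0.061356
q = r − ln(F/S)/T = 0.0959 − 0.061356 = 0.034544
q = 3.45%

3.45%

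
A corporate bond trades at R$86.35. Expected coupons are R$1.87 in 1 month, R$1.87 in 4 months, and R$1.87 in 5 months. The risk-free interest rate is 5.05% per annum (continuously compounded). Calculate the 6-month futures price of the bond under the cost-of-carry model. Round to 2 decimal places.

R$82.88

PV(coupons) I = 1.87·e^(−0.0505·1/12) + 1.87·e^(−0.0505·4/12) + 1.87·e^(−0.0505·5/12)
I = 1.8621 + 1.8388 + 1.8311 = 5.5320
F = (S − I)·e^(rT) = (86.35 − 5.5320) · e^(0.0505·6/12)
= 80.8180 · e^0.025250 = 80.8180 × 1.025571 = R$82.88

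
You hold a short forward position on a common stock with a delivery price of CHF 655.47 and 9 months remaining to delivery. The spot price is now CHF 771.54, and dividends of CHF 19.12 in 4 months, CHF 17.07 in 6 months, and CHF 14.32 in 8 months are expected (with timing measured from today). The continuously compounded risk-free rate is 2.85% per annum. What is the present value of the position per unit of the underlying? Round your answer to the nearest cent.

PV(remaining dividends) I = 19.12·e^(−0.0285·4/12) + 17.07·e^(−0.0285·6/12) + 14.32·e^(−0.0285·8/12) = 49.8182
Current forward F = (S − I)·e^(rT) = (771.54 − 49.8182)·e^(0.0285·9/12) = 721.7218 × 1.021605 = 737.3146
Value (long) = (F − K)·e^(−rT) = (737.3146 − 655.47) × 0.978852 = 80.1138
Short position value = −(long value) = -CHF 80.11

-CHF 80.11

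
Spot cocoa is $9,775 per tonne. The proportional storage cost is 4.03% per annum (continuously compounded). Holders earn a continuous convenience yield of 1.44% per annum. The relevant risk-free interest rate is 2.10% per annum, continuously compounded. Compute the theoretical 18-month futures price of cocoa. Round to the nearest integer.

Net carry = r + u − y = 0.0210 + 0.0403 − 0.0144 = 0.0469
F = S·e^((r+u−y)T) = 9775 · e^(0.0469 × 18/12) = 9775 · e^0.070350
= 9775 × 1.072884 = $10,487 per tonne

$10,487 per tonne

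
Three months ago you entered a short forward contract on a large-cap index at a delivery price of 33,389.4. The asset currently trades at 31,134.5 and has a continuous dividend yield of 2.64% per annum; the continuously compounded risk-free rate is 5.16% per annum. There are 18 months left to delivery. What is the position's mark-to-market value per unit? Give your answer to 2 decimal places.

Current fair forward for the remaining 18 months: F = S·e^((r − q)·T), (r − q) = 0.0516 − 0.0264 = 0.0252
F = 31134.5 · e^(0.0252 × 18/12) = 31134.5 × 1.03852351 = 32333.9102
Value of long forward = (F − K)·e^(−rT) = (32333.9102 − 33389.4) · e^(−0.0516·18/12)
= -1055.4898 × 0.92551957 = -976.88
Short position value = −(long value) = 976.88

976.88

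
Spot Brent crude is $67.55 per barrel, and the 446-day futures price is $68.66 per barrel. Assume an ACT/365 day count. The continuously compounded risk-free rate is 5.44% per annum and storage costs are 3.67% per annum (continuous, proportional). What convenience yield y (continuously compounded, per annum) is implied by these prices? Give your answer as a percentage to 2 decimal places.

F = S·e^((r+u−y)T) ⇒ (r+u−y) = ln(F/S)/T
ln(68.66/67.55) = 0.016299; /T ⇒ 0.013339
y = r + u − ln(F/S)/T = 0.0544 + 0.0367 − 0.013339 = 0.077761
y = 7.78%

7.78%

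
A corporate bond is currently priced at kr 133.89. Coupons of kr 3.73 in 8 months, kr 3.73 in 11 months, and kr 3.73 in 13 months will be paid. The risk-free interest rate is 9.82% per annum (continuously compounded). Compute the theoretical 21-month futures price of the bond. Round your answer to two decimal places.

PV(coupons) I = 3.73·e^(−0.0982·8/12) + 3.73·e^(−0.0982·11/12) + 3.73·e^(−0.0982·13/12)
I = 3.4936 + 3.4089 + 3.3536 = 10.2561
F = (S − I)·e^(rT) = (133.89 − 10.2561) · e^(0.0982·21/12)
= 123.6339 · e^0.171850 = 123.6339 × 1.187500 = kr 146.82

kr 146.82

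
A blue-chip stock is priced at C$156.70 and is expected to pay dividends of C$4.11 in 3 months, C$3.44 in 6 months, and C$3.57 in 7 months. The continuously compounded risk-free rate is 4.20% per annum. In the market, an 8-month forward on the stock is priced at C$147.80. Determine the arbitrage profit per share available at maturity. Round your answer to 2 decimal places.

PV(dividends) I = 4.11·e^(−0.0420·3/12) + 3.44·e^(−0.0420·6/12) + 3.57·e^(−0.0420·7/12) = 10.9192
Fair forward F* = (S − I)·e^(rT) = (156.70 − 10.9192)·e^0.028000 = 145.7808 × 1.028396 = 149.9204
Market C$147.80 < fair 149.9204: forward underpriced → reverse cash-and-carry (short the stock, invest proceeds at r, pay the dividends, go long the forward).
Profit at T = |F_mkt − F*| = |147.80 − 149.9204| = C$2.12 per share

C$2.12 per share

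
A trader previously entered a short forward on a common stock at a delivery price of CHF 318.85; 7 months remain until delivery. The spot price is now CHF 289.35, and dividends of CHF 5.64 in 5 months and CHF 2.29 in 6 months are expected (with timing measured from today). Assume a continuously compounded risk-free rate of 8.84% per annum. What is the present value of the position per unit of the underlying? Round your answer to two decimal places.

CHF 21.10

PV(remaining dividends) I = 5.64·e^(−0.0884·5/12) + 2.29·e^(−0.0884·6/12) = 7.6270
Current forward F = (S − I)·e^(rT) = (289.35 − 7.6270)·e^(0.0884·7/12) = 281.7230 × 1.052919 = 296.6315
Value (long) = (F − K)·e^(−rT) = (296.6315 − 318.85) × 0.949740 = -21.1018
Short position value = −(long value) = CHF 21.10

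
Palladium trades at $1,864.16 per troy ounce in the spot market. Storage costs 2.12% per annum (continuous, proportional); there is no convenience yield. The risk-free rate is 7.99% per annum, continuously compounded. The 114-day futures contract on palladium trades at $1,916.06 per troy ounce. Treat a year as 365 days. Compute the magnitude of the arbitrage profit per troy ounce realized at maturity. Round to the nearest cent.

Fair futures: F* = S·e^(carry·T), with carry = (r + u) = 0.0799 + 0.0212 = 0.1011
F* = 1864.16 · e^(0.1011 × 114/365) = 1864.16 · e^0.03157644 = 1864.16 × 1.03208026 = $1923.9627
Market $1916.06 < fair $1923.9627: forward underpriced → reverse cash-and-carry (short spot, go long the forward).
At maturity, profit = |F_mkt − F*| = |1916.06 − 1923.9627| = $7.90 per troy ounce

$7.90 per troy ounce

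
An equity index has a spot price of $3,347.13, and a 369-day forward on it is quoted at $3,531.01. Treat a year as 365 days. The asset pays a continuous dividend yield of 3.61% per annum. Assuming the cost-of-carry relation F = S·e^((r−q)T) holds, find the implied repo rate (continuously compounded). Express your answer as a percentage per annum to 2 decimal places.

8.90%

From F = S·e^((r−q)T): (r − q) = ln(F/S)/T
ln(3531.01/3347.13) = ln(1.054937) = 0.053481
(r − q) = 0.053481 / (369/365) = 0.052901
r = ln(F/S)/T + q = 0.052901 + 0.0361 = 0.089001
r = 8.90%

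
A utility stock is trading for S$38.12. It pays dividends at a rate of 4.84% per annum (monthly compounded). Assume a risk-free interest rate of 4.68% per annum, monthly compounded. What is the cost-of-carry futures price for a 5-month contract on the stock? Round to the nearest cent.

S$38.09

F = S · (1+r/12)^(12T) / (1+q/12)^(12T)
= 38.12 × 1.019653 / 1.020330 = 38.12 × 0.999336
F = S$38.09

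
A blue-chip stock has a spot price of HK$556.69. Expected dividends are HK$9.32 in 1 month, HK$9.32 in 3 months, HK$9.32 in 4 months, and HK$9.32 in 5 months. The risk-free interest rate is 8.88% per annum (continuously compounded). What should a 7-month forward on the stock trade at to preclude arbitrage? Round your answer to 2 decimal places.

HK$547.96

PV(dividends) I = 9.32·e^(−0.0888·1/12) + 9.32·e^(−0.0888·3/12) + 9.32·e^(−0.0888·4/12) + 9.32·e^(−0.0888·5/12)
I = 9.2513 + 9.1154 + 9.0482 + 8.9815 = 36.3964
F = (S − I)·e^(rT) = (556.69 − 36.3964) · e^(0.0888·7/12)
= 520.2936 · e^0.051800 = 520.2936 × 1.053165 = HK$547.96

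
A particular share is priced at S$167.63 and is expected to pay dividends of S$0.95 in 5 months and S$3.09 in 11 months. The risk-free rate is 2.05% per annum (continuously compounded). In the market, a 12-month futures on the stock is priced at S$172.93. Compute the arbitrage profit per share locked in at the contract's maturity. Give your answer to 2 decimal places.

PV(dividends) I = 0.95·e^(−0.0205·5/12) + 3.09·e^(−0.0205·11/12) = 3.9744
Fair futures F* = (S − I)·e^(rT) = (167.63 − 3.9744)·e^0.020500 = 163.6556 × 1.020712 = 167.0452
Market S$172.93 > fair 167.0452: forward overpriced → cash-and-carry (borrow at r, buy the stock and collect the dividends, short the forward).
Profit at T = |F_mkt − F*| = |172.93 − 167.0452| = S$5.88 per share

S$5.88 per share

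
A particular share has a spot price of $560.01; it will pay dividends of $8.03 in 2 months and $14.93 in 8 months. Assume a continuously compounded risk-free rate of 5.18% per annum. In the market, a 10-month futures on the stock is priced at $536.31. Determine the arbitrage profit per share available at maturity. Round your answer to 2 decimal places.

PV(dividends) I = 8.03·e^(−0.0518·2/12) + 14.93·e^(−0.0518·8/12) = 22.3842
Fair futures F* = (S − I)·e^(rT) = (560.01 − 22.3842)·e^0.043167 = 537.6258 × 1.044112 = 561.3415
Market $536.31 < fair 561.3415: forward underpriced → reverse cash-and-carry (short the stock, invest proceeds at r, pay the dividends, go long the forward).
Profit at T = |F_mkt − F*| = |536.31 − 561.3415| = $25.03 per share

$25.03 per share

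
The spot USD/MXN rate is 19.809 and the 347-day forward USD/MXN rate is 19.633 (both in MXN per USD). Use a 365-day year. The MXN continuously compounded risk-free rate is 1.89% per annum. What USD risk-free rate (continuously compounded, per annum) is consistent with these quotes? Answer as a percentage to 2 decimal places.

2.83%

F = S·e^((r_MXN − r_USD)T) ⇒ r_USD = r_MXN − ln(F/S)/T
ln(19.633/19.809) = -0.008925; /(347/365) = -0.009388
r_USD = 0.0189 + 0.009388 = 0.028288
r_USD = 2.83%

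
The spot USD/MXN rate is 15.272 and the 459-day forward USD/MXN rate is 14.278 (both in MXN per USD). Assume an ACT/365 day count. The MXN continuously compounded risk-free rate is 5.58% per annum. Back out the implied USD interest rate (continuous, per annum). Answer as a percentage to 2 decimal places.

F = S·e^((r_MXN − r_USD)T) ⇒ r_USD = r_MXN − ln(F/S)/T
ln(14.278/15.272) = -0.067301; /(459/365) = -0.053518
r_USD = 0.0558 + 0.053518 = 0.109318
r_USD = 10.93%

10.93%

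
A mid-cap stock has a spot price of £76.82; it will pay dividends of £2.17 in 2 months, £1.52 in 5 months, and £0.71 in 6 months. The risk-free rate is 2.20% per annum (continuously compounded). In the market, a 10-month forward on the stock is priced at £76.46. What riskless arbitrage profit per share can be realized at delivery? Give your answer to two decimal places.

PV(dividends) I = 2.17·e^(−0.0220·2/12) + 1.52·e^(−0.0220·5/12) + 0.71·e^(−0.0220·6/12) = 4.3704
Fair forward F* = (S − I)·e^(rT) = (76.82 − 4.3704)·e^0.018333 = 72.4496 × 1.018502 = 73.7901
Market £76.46 > fair 73.7901: forward overpriced → cash-and-carry (borrow at r, buy the stock and collect the dividends, short the forward).
Profit at T = |F_mkt − F*| = |76.46 − 73.7901| = £2.67 per share

£2.67 per share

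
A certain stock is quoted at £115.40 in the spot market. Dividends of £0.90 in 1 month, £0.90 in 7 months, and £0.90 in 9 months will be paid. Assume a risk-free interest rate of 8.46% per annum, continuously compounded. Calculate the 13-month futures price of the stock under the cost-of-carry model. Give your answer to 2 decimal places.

PV(dividends) I = 0.90·e^(−0.0846·1/12) + 0.90·e^(−0.0846·7/12) + 0.90·e^(−0.0846·9/12)
I = 0.8937 + 0.8567 + 0.8447 = 2.5951
F = (S − I)·e^(rT) = (115.40 − 2.5951) · e^(0.0846·13/12)
= 112.8049 · e^0.091650 = 112.8049 × 1.095981 = £123.63

£123.63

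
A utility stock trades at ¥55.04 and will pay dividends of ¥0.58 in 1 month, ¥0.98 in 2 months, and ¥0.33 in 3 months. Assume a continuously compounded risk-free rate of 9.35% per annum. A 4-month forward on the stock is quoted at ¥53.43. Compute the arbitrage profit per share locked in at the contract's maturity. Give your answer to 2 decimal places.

¥1.43 per share

PV(dividends) I = 0.58·e^(−0.0935·1/12) + 0.98·e^(−0.0935·2/12) + 0.33·e^(−0.0935·3/12) = 1.8627
Fair forward F* = (S − I)·e^(rT) = (55.04 − 1.8627)·e^0.031167 = 53.1773 × 1.031658 = 54.8608
Market ¥53.43 < fair 54.8608: forward underpriced → reverse cash-and-carry (short the stock, invest proceeds at r, pay the dividends, go long the forward).
Profit at T = |F_mkt − F*| = |53.43 − 54.8608| = ¥1.43 per share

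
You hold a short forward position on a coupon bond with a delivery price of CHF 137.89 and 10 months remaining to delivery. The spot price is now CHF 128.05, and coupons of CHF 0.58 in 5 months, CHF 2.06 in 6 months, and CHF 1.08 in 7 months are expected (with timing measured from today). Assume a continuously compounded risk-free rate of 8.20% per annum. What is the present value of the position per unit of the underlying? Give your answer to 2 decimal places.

CHF 4.30

PV(remaining coupons) I = 0.58·e^(−0.0820·5/12) + 2.06·e^(−0.0820·6/12) + 1.08·e^(−0.0820·7/12) = 3.5673
Current forward F = (S − I)·e^(rT) = (128.05 − 3.5673)·e^(0.0820·10/12) = 124.4827 × 1.070722 = 133.2864
Value (long) = (F − K)·e^(−rT) = (133.2864 − 137.89) × 0.933949 = -4.2995
Short position value = −(long value) = CHF 4.30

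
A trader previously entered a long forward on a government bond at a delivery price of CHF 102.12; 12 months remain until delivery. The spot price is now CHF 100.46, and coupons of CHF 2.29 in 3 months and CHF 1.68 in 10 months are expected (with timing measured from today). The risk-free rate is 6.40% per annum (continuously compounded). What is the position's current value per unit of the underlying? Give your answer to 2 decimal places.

CHF 0.82

PV(remaining coupons) I = 2.29·e^(−0.0640·3/12) + 1.68·e^(−0.0640·10/12) = 3.8464
Current forward F = (S − I)·e^(rT) = (100.46 − 3.8464)·e^(0.0640·12/12) = 96.6136 × 1.066092 = 102.9990
Value (long) = (F − K)·e^(−rT) = (102.9990 − 102.12) × 0.938005 = 0.8245
Value = CHF 0.82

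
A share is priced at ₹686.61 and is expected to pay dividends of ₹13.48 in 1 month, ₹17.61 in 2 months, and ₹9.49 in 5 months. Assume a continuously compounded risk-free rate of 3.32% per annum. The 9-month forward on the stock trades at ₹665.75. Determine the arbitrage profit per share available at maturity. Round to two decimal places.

₹3.16 per share

PV(dividends) I = 13.48·e^(−0.0332·1/12) + 17.61·e^(−0.0332·2/12) + 9.49·e^(−0.0332·5/12) = 40.3152
Fair forward F* = (S − I)·e^(rT) = (686.61 − 40.3152)·e^0.024900 = 646.2948 × 1.025213 = 662.5898
Market ₹665.75 > fair 662.5898: forward overpriced → cash-and-carry (borrow at r, buy the stock and collect the dividends, short the forward).
Profit at T = |F_mkt − F*| = |665.75 − 662.5898| = ₹3.16 per share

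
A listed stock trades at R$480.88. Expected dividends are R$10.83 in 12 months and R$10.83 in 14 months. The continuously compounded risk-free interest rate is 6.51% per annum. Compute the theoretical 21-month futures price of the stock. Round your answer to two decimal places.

PV(dividends) I = 10.83·e^(−0.0651·12/12) + 10.83·e^(−0.0651·14/12)
I = 10.1474 + 10.0379 = 20.1853
F = (S − I)·e^(rT) = (480.88 − 20.1853) · e^(0.0651·21/12)
= 460.6947 · e^0.113925 = 460.6947 × 1.120668 = R$516.29

R$516.29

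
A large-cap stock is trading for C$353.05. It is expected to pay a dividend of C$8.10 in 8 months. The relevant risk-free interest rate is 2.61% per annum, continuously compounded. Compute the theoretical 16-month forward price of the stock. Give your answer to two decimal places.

PV(dividends) I = 8.10·e^(−0.0261·8/12)
I = 7.9603
F = (S − I)·e^(rT) = (353.05 − 7.9603) · e^(0.0261·16/12)
= 345.0897 · e^0.034800 = 345.0897 × 1.035413 = C$357.31

C$357.31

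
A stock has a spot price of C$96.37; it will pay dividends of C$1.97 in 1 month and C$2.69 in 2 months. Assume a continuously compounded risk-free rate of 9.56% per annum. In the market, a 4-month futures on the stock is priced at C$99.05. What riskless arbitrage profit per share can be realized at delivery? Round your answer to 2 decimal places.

PV(dividends) I = 1.97·e^(−0.0956·1/12) + 2.69·e^(−0.0956·2/12) = 4.6018
Fair futures F* = (S − I)·e^(rT) = (96.37 − 4.6018)·e^0.031867 = 91.7682 × 1.032380 = 94.7397
Market C$99.05 > fair 94.7397: forward overpriced → cash-and-carry (borrow at r, buy the stock and collect the dividends, short the forward).
Profit at T = |F_mkt − F*| = |99.05 − 94.7397| = C$4.31 per share

C$4.31 per share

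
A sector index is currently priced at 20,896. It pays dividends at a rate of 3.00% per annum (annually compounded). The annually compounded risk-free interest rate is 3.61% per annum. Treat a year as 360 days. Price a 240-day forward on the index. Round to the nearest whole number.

20,978

F = S · (1+r)^T / (1+q)^T
= 20896 × 1.023924 / 1.019901 = 20896 × 1.003945
F = 20,978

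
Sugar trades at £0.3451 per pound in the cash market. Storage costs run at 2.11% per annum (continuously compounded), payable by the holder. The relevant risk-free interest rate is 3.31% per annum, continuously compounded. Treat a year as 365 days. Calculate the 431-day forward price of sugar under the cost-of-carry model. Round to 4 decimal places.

Net carry = r + u − y = 0.0331 + 0.0211 − 0.0000 = 0.0542
F = S·e^((r+u−y)T) = 0.3451 · e^(0.0542 × 431/365) = 0.3451 · e^0.064001
= 0.3451 × 1.066093 = £0.3679 per pound

£0.3679 per pound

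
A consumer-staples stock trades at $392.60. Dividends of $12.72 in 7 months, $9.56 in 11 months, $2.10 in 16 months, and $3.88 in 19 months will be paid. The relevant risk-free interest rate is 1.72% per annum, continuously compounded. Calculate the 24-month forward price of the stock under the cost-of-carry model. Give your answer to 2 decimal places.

$377.53

PV(dividends) I = 12.72·e^(−0.0172·7/12) + 9.56·e^(−0.0172·11/12) + 2.10·e^(−0.0172·16/12) + 3.88·e^(−0.0172·19/12)
I = 12.5930 + 9.4105 + 2.0524 + 3.7758 = 27.8317
F = (S − I)·e^(rT) = (392.60 − 27.8317) · e^(0.0172·24/12)
= 364.7683 · e^0.034400 = 364.7683 × 1.034999 = $377.53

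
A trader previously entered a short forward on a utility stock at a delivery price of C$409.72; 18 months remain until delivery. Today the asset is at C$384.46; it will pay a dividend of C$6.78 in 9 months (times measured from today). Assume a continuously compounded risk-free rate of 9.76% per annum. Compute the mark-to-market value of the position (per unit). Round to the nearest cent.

-C$24.24

PV(remaining dividends) I = 6.78·e^(−0.0976·9/12) = 6.3014
Current forward F = (S − I)·e^(rT) = (384.46 − 6.3014)·e^(0.0976·18/12) = 378.1586 × 1.157659 = 437.7787
Value (long) = (F − K)·e^(−rT) = (437.7787 − 409.72) × 0.863812 = 24.2374
Short position value = −(long value) = -C$24.24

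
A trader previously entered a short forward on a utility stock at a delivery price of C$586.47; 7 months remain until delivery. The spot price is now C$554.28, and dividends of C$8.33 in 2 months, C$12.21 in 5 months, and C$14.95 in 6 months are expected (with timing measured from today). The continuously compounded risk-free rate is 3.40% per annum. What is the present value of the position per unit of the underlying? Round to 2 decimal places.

PV(remaining dividends) I = 8.33·e^(−0.0340·2/12) + 12.21·e^(−0.0340·5/12) + 14.95·e^(−0.0340·6/12) = 35.0192
Current forward F = (S − I)·e^(rT) = (554.28 − 35.0192)·e^(0.0340·7/12) = 519.2608 × 1.020031 = 529.6621
Value (long) = (F − K)·e^(−rT) = (529.6621 − 586.47) × 0.980362 = -55.6923
Short position value = −(long value) = C$55.69

C$55.69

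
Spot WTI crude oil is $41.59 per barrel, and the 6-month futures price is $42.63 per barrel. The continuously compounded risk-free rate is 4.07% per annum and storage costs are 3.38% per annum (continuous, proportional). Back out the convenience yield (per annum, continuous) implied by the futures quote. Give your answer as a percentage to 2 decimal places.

2.51%

F = S·e^((r+u−y)T) ⇒ (r+u−y) = ln(F/S)/T
ln(42.63/41.59) = 0.024698; /T ⇒ 0.049396
y = r + u − ln(F/S)/T = 0.0407 + 0.0338 − 0.049396 = 0.025104
y = 2.51%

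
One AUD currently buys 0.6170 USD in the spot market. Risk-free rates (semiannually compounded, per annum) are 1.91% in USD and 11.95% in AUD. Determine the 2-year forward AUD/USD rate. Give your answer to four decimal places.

By covered interest parity, F = S · (1+r_USD/2)^(2T) / (1+r_AUD/2)^(2T)
= 0.6170 × 1.038751 / 1.261286 = 0.6170 × 0.823565
F = 0.5081 USD per AUD

0.5081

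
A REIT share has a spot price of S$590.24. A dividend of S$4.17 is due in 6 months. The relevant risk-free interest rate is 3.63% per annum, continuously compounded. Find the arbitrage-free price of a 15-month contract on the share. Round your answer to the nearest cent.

PV(dividends) I = 4.17·e^(−0.0363·6/12)
I = 4.0950
F = (S − I)·e^(rT) = (590.24 − 4.0950) · e^(0.0363·15/12)
= 586.1450 · e^0.045375 = 586.1450 × 1.046420 = S$613.35

S$613.35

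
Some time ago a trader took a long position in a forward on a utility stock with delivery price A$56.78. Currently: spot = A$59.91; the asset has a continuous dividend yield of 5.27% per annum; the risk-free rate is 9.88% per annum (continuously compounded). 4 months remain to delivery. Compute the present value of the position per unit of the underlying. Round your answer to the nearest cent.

A$3.93

Current fair forward for the remaining 4 months: F = S·e^((r − q)·T), (r − q) = 0.0988 − 0.0527 = 0.0461
F = 59.91 · e^(0.0461 × 4/12) = 59.91 × 1.015485 = 60.8377
Value of long forward = (F − K)·e^(−rT) = (60.8377 − 56.78) · e^(−0.0988·4/12)
= 4.0577 × 0.967603 = 3.93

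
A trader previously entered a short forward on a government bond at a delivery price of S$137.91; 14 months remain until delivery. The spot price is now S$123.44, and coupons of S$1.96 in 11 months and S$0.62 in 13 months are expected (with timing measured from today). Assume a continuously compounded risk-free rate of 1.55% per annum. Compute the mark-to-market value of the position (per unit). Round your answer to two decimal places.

S$14.54

PV(remaining coupons) I = 1.96·e^(−0.0155·11/12) + 0.62·e^(−0.0155·13/12) = 2.5420
Current forward F = (S − I)·e^(rT) = (123.44 − 2.5420)·e^(0.0155·14/12) = 120.8980 × 1.018248 = 123.1041
Value (long) = (F − K)·e^(−rT) = (123.1041 − 137.91) × 0.982079 = -14.5406
Short position value = −(long value) = S$14.54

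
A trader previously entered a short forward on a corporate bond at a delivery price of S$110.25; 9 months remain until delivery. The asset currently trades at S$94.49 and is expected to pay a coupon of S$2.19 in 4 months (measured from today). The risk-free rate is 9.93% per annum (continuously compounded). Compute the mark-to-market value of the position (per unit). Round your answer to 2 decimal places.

S$9.97

PV(remaining coupons) I = 2.19·e^(−0.0993·4/12) = 2.1187
Current forward F = (S − I)·e^(rT) = (94.49 − 2.1187)·e^(0.0993·9/12) = 92.3713 × 1.077318 = 99.5133
Value (long) = (F − K)·e^(−rT) = (99.5133 − 110.25) × 0.928231 = -9.9661
Short position value = −(long value) = S$9.97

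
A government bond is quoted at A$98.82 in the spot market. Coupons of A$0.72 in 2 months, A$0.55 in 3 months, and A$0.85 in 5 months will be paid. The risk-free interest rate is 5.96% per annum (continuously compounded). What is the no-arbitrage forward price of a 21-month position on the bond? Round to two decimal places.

PV(coupons) I = 0.72·e^(−0.0596·2/12) + 0.55·e^(−0.0596·3/12) + 0.85·e^(−0.0596·5/12)
I = 0.7129 + 0.5419 + 0.8292 = 2.0840
F = (S − I)·e^(rT) = (98.82 − 2.0840) · e^(0.0596·21/12)
= 96.7360 · e^0.104300 = 96.7360 × 1.109933 = A$107.37

A$107.37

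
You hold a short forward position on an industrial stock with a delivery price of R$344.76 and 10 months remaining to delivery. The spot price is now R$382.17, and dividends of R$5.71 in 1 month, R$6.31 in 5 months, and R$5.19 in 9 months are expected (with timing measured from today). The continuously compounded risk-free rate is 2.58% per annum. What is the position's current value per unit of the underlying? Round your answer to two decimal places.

-R$27.71

PV(remaining dividends) I = 5.71·e^(−0.0258·1/12) + 6.31·e^(−0.0258·5/12) + 5.19·e^(−0.0258·9/12) = 17.0308
Current forward F = (S − I)·e^(rT) = (382.17 − 17.0308)·e^(0.0258·10/12) = 365.1392 × 1.021733 = 373.0748
Value (long) = (F − K)·e^(−rT) = (373.0748 − 344.76) × 0.978729 = 27.7125
Short position value = −(long value) = -R$27.71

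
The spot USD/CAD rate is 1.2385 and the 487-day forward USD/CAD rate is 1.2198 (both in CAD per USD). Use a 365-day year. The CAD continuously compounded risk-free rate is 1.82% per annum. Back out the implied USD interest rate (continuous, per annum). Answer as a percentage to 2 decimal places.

F = S·e^((r_CAD − r_USD)T) ⇒ r_USD = r_CAD − ln(F/S)/T
ln(1.2198/1.2385) = -0.015214; /(487/365) = -0.011403
r_USD = 0.0182 + 0.011403 = 0.029603
r_USD = 2.96%

2.96%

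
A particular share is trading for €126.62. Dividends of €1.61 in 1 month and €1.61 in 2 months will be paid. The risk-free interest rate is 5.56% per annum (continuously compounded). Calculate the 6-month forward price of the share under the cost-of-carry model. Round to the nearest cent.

€126.90

PV(dividends) I = 1.61·e^(−0.0556·1/12) + 1.61·e^(−0.0556·2/12)
I = 1.6026 + 1.5951 = 3.1977
F = (S − I)·e^(rT) = (126.62 − 3.1977) · e^(0.0556·6/12)
= 123.4223 · e^0.027800 = 123.4223 × 1.028190 = €126.90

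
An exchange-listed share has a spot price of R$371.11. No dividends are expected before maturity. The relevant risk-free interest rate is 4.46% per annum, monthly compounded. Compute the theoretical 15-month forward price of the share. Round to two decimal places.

F = S · (1+r/12)^(12T)
= 371.11 × 1.057224
F = R$392.35

R$392.35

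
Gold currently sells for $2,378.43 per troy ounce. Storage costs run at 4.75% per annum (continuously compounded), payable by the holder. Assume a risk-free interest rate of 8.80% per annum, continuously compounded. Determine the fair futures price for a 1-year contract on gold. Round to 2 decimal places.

Net carry = r + u − y = 0.0880 + 0.0475 − 0.0000 = 0.1355
F = S·e^((r+u−y)T) = 2378.43 · e^(0.1355 × 1) = 2378.43 · e^0.13550000
= 2378.43 × 1.14510920 = $2,723.56 per troy ounce

$2,723.56 per troy ounce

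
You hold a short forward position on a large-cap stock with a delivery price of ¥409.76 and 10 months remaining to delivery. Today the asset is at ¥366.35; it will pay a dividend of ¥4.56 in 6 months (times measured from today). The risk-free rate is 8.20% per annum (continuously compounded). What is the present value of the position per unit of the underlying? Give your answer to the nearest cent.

¥20.72

PV(remaining dividends) I = 4.56·e^(−0.0820·6/12) = 4.3768
Current forward F = (S − I)·e^(rT) = (366.35 − 4.3768)·e^(0.0820·10/12) = 361.9732 × 1.070722 = 387.5727
Value (long) = (F − K)·e^(−rT) = (387.5727 − 409.76) × 0.933949 = -20.7218
Short position value = −(long value) = ¥20.72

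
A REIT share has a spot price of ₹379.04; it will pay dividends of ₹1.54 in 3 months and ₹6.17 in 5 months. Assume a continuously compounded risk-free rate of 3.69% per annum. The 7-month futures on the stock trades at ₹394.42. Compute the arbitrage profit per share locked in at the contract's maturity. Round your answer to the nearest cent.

₹14.90 per share

PV(dividends) I = 1.54·e^(−0.0369·3/12) + 6.17·e^(−0.0369·5/12) = 7.6017
Fair futures F* = (S − I)·e^(rT) = (379.04 − 7.6017)·e^0.021525 = 371.4383 × 1.021758 = 379.5201
Market ₹394.42 > fair 379.5201: forward overpriced → cash-and-carry (borrow at r, buy the stock and collect the dividends, short the forward).
Profit at T = |F_mkt − F*| = |394.42 − 379.5201| = ₹14.90 per share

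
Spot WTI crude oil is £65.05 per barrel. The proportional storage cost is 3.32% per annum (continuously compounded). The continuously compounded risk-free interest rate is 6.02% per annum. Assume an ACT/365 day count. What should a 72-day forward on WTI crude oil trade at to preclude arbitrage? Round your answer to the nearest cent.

£66.26 per barrel

Net carry = r + u − y = 0.0602 + 0.0332 − 0.0000 = 0.0934
F = S·e^((r+u−y)T) = 65.05 · e^(0.0934 × 72/365) = 65.05 · e^0.018424
= 65.05 × 1.018595 = £66.26 per barrel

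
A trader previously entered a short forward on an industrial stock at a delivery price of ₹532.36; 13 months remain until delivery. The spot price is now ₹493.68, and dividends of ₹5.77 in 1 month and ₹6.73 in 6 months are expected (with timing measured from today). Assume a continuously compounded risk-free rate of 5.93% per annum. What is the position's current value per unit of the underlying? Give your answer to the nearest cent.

₹17.83

PV(remaining dividends) I = 5.77·e^(−0.0593·1/12) + 6.73·e^(−0.0593·6/12) = 12.2749
Current forward F = (S − I)·e^(rT) = (493.68 − 12.2749)·e^(0.0593·13/12) = 481.4051 × 1.066350 = 513.3463
Value (long) = (F − K)·e^(−rT) = (513.3463 − 532.36) × 0.937778 = -17.8306
Short position value = −(long value) = ₹17.83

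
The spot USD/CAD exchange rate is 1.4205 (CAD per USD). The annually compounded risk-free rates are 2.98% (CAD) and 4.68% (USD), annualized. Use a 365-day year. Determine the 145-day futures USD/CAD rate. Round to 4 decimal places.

1.4113

By covered interest parity, F = S · (1+r_CAD)^T / (1+r_USD)^T
= 1.4205 × 1.011734 / 1.018336 = 1.4205 × 0.993517
F = 1.4113 CAD per USD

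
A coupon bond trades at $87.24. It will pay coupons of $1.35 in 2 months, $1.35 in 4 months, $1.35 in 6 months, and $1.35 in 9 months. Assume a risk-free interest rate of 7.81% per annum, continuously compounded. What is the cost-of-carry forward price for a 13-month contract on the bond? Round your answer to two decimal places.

$89.26

PV(coupons) I = 1.35·e^(−0.0781·2/12) + 1.35·e^(−0.0781·4/12) + 1.35·e^(−0.0781·6/12) + 1.35·e^(−0.0781·9/12)
I = 1.3325 + 1.3153 + 1.2983 + 1.2732 = 5.2193
F = (S − I)·e^(rT) = (87.24 − 5.2193) · e^(0.0781·13/12)
= 82.0207 · e^0.084608 = 82.0207 × 1.088290 = $89.26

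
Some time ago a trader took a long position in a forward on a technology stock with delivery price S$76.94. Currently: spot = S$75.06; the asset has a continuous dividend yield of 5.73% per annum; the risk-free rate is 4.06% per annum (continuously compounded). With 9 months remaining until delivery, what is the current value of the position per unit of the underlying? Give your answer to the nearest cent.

Current fair forward for the remaining 9 months: F = S·e^((r − q)·T), (r − q) = 0.0406 − 0.0573 = -0.0167
F = 75.06 · e^(-0.0167 × 9/12) = 75.06 × 0.987553 = 74.1257
Value of long forward = (F − K)·e^(−rT) = (74.1257 − 76.94) · e^(−0.0406·9/12)
= -2.8143 × 0.970009 = -2.73

-S$2.73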